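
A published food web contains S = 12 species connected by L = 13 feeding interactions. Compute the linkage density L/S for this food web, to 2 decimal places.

There are L = 13 links among S = 12 species.
L/S = 13/12 = 1.0833 ≈ 1.08.

L/S = 1.08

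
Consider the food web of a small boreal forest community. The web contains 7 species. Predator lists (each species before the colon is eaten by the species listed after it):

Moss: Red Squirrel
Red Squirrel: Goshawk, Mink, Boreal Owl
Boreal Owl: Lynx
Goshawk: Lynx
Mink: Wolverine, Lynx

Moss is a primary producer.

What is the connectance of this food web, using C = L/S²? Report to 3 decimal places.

C = 0.163

The web has S = 7 species and L = 8 feeding links.
C = L / S² = 8 / 49 = 0.1633 ≈ 0.163.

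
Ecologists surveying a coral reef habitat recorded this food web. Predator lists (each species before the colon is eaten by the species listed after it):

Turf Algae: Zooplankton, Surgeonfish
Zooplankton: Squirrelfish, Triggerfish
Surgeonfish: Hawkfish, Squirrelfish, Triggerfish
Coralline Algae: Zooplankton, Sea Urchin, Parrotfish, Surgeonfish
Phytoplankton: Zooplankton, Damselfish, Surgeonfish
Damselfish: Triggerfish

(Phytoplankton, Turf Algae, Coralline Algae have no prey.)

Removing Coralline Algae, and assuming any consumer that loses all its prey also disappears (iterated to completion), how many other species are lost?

2

Remove Coralline Algae.
Round 1: Sea Urchin (all prey gone), Parrotfish (all prey gone) → extinct.
No further losses. Total secondary extinctions: 2.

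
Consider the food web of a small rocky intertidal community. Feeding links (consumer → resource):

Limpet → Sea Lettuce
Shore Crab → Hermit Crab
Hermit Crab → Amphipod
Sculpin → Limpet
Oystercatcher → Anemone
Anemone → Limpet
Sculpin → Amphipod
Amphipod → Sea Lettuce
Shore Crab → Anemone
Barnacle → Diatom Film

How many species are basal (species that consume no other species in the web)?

2

Basal species (no prey listed): Sea Lettuce, Diatom Film.
Count: 2.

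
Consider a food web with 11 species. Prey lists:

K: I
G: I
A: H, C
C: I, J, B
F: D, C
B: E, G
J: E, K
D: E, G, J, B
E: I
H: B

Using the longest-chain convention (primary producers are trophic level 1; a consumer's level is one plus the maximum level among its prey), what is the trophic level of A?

I is a producer → level 1.
E eats I → level 2.
J eats E (level 2); other prey at levels: K 2 → level 3.
C eats J (level 3); other prey at levels: I 1, B 3 → level 4.
A eats C (level 4); other prey at levels: H 4 → level 5.

Trophic level 5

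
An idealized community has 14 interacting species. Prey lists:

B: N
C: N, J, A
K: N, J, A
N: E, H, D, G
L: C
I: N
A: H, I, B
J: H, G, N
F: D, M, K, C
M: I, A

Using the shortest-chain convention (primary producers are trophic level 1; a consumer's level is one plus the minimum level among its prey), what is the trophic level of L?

H is a producer → level 1.
A eats H → level 2.
C eats A → level 3.
L eats C → level 4.
No prey of L is below level 3, so 4 is the minimum.

Trophic level 4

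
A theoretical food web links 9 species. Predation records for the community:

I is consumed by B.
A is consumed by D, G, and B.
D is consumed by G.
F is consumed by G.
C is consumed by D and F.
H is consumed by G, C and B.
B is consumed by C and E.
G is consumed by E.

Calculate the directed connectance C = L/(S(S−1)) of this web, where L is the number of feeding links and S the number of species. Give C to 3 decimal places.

C = 0.194

The web has S = 9 species and L = 14 feeding links.
C = L / (S(S−1)) = 14 / 72 = 0.1944 ≈ 0.194.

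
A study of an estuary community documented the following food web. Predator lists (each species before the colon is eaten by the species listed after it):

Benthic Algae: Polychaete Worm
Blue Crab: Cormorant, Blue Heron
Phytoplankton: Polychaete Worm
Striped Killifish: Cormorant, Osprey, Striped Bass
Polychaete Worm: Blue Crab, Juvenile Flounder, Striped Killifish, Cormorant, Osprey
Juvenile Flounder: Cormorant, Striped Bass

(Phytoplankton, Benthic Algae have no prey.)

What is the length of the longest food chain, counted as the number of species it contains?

One longest chain: Phytoplankton → Polychaete Worm → Blue Crab → Cormorant.
It has 4 species and 3 links.

4 species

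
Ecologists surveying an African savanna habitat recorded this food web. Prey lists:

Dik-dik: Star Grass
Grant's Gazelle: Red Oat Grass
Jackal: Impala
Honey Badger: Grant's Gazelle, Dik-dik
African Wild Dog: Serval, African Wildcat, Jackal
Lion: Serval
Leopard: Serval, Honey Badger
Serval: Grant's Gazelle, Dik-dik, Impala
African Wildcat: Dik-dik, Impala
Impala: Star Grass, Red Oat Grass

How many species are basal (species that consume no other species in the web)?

2

Basal species (no prey listed): Star Grass, Red Oat Grass.
Count: 2.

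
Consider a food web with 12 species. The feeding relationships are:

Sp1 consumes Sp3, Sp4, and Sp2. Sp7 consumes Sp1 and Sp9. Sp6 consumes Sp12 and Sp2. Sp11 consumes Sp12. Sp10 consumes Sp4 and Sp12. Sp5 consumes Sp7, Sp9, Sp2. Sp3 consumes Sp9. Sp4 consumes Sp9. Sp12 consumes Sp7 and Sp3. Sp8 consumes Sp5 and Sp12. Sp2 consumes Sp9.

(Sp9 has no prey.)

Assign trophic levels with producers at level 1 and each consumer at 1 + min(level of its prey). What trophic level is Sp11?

Trophic level 4

Sp9 is a producer → level 1.
Sp3 eats Sp9 → level 2.
Sp12 eats Sp3 → level 3.
Sp11 eats Sp12 → level 4.
No prey of Sp11 is below level 3, so 4 is the minimum.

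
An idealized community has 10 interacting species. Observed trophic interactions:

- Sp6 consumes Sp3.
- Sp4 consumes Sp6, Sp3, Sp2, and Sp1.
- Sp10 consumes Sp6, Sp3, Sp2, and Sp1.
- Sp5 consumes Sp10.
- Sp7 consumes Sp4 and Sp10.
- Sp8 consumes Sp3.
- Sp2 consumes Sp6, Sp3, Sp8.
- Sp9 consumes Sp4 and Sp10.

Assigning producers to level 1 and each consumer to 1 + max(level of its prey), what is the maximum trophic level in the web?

Producers (level 1): Sp3, Sp1.
Sp3 → Sp8 → Sp2 → Sp10 → Sp5 gives Sp5 level 5.
No species has a prey at level 5, so no species reaches level 6.

5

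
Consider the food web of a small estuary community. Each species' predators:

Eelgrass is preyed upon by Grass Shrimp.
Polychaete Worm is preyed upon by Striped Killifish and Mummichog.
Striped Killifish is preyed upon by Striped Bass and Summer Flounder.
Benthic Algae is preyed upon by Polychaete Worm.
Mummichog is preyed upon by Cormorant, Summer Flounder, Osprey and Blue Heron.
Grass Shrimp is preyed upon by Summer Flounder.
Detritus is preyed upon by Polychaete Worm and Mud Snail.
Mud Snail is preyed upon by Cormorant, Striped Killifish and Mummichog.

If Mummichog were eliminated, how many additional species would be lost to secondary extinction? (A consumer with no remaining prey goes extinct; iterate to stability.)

2

Remove Mummichog.
Round 1: Osprey (all prey gone), Blue Heron (all prey gone) → extinct.
No further losses. Total secondary extinctions: 2.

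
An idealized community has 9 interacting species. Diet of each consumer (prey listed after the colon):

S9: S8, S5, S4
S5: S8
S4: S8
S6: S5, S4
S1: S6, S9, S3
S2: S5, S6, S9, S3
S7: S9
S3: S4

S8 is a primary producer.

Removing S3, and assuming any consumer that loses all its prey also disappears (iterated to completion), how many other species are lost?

0

Remove S3.
Every predator of it retains at least one other prey: S2 still has S5, S6, S9; S1 still has S6, S9.
No consumer loses all prey, so no secondary extinctions occur.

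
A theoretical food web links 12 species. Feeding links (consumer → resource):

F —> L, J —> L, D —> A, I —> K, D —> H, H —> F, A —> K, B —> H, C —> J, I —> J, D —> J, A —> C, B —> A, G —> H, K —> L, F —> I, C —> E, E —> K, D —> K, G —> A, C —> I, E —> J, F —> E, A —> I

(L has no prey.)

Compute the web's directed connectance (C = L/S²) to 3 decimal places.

The web has S = 12 species and L = 24 feeding links.
C = L / S² = 24 / 144 = 0.1667 ≈ 0.167.

C = 0.167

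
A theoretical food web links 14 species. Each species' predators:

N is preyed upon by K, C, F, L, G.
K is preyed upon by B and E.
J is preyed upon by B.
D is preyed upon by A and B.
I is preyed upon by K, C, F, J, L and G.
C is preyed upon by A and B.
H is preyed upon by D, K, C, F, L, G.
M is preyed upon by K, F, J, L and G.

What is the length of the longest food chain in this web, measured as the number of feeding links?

2 links

One longest chain: H → D → A.
It has 3 species and 2 links.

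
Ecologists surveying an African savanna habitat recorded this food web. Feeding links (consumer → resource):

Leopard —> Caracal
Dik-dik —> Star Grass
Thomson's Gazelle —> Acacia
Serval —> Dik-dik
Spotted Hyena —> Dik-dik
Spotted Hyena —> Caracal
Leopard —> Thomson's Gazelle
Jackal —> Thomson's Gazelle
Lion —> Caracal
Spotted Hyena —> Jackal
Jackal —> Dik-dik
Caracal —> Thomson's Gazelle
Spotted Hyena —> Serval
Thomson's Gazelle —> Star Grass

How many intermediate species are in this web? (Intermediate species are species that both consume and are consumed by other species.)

5

Intermediate species (has both prey and predators): Thomson's Gazelle, Dik-dik, Serval, Jackal, Caracal.
Count: 5.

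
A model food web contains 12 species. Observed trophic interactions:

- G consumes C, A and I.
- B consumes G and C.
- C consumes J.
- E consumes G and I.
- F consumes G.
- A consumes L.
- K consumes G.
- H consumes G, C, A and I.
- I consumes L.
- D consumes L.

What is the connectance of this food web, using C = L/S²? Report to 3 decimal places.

C = 0.118

The web has S = 12 species and L = 17 feeding links.
C = L / S² = 17 / 144 = 0.1181 ≈ 0.118.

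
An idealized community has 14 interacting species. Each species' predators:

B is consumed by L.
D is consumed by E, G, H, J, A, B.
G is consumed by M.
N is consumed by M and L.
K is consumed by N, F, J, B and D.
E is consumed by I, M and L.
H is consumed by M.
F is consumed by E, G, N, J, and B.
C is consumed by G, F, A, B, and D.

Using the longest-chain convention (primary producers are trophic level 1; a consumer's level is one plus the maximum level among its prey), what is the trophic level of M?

Trophic level 4

K is a producer → level 1.
D eats K (level 1); other prey at levels: C 1 → level 2.
H eats D → level 3.
M eats H (level 3); other prey at levels: G 3, N 3, E 3 → level 4.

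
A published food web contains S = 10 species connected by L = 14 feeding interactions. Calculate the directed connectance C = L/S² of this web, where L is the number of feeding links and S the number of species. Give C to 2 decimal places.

C = 0.14

The web has S = 10 species and L = 14 feeding links.
C = L / S² = 14 / 100 = 0.1400 ≈ 0.14.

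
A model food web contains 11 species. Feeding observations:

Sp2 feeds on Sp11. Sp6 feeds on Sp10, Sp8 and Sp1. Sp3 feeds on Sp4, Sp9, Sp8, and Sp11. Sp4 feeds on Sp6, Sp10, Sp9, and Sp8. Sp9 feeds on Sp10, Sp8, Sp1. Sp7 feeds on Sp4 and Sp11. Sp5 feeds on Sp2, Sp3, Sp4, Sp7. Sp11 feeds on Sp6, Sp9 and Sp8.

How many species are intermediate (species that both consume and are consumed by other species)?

7

Intermediate species (has both prey and predators): Sp6, Sp9, Sp11, Sp4, Sp2, Sp7, Sp3.
Count: 7.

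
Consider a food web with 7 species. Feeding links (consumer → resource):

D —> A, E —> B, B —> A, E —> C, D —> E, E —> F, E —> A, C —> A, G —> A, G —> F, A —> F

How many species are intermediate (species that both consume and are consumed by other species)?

4

Intermediate species (has both prey and predators): A, B, C, E.
Count: 4.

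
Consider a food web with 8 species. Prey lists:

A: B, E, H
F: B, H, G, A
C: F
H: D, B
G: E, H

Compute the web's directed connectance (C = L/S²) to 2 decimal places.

The web has S = 8 species and L = 12 feeding links.
C = L / S² = 12 / 64 = 0.1875 ≈ 0.19.

C = 0.19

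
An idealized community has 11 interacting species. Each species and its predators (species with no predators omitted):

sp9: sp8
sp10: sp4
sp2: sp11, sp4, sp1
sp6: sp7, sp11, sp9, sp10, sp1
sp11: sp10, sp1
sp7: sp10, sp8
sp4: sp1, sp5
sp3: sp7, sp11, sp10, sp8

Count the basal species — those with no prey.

Basal species (no prey listed): sp3, sp2, sp6.
Count: 3.

3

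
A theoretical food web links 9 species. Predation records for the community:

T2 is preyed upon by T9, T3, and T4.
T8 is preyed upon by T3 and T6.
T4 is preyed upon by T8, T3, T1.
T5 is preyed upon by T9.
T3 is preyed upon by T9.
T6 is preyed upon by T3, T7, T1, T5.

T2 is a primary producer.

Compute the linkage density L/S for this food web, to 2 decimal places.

There are L = 14 links among S = 9 species.
L/S = 14/9 = 1.5556 ≈ 1.56.

L/S = 1.56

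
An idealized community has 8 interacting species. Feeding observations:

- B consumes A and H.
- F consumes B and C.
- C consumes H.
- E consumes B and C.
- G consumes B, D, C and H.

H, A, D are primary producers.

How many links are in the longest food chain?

One longest chain: H → C → F.
It has 3 species and 2 links.

2 links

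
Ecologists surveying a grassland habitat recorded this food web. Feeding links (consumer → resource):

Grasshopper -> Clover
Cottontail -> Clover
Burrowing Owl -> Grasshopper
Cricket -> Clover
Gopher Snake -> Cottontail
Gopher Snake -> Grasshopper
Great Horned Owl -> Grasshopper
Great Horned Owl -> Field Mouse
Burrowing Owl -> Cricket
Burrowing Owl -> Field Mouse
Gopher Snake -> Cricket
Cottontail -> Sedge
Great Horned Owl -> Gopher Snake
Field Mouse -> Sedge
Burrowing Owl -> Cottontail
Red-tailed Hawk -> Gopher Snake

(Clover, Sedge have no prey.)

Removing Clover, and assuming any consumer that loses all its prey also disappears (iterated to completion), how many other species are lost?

2

Remove Clover.
Round 1: Cricket (all prey gone), Grasshopper (all prey gone) → extinct.
No further losses. Total secondary extinctions: 2.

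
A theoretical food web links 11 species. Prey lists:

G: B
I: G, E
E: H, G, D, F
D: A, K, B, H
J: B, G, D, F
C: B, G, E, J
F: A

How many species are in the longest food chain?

4 species

One longest chain: B → G → E → I.
It has 4 species and 3 links.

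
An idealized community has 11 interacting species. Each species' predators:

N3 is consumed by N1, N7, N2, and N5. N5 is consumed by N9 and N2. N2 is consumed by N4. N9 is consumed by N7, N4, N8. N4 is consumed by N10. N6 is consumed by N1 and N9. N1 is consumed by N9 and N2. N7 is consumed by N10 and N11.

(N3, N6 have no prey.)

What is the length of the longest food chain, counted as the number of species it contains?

5 species

One longest chain: N3 → N5 → N9 → N7 → N10.
It has 5 species and 4 links.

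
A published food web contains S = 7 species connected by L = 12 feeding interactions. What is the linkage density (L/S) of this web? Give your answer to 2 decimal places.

L/S = 1.71

There are L = 12 links among S = 7 species.
L/S = 12/7 = 1.7143 ≈ 1.71.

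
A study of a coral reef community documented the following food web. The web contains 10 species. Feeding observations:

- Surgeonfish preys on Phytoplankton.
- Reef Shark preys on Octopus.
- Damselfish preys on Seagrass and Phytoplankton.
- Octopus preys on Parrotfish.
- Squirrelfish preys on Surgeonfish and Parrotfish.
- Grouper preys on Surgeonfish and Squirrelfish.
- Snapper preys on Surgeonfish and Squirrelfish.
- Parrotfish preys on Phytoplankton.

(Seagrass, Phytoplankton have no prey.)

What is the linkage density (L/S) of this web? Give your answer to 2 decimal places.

L/S = 1.20

There are L = 12 links among S = 10 species.
L/S = 12/10 = 1.2000 ≈ 1.20.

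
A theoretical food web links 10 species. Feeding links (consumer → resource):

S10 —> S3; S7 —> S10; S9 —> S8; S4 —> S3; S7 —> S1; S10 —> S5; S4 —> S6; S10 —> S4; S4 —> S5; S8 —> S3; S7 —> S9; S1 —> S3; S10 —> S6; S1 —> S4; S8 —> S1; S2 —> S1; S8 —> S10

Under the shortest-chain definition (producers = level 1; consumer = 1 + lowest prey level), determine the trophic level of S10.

S5 is a producer → level 1.
S10 eats S5 → level 2.

Trophic level 2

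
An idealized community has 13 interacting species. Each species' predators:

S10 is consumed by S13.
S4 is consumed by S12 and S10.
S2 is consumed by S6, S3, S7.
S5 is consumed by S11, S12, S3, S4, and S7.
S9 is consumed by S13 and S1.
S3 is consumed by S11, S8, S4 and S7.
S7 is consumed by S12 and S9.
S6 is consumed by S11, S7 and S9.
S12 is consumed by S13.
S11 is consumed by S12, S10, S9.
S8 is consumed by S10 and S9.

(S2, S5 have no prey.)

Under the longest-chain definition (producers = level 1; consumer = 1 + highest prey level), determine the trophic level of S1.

S2 is a producer → level 1.
S6 eats S2 → level 2.
S7 eats S6 (level 2); other prey at levels: S2 1, S5 1, S3 2 → level 3.
S9 eats S7 (level 3); other prey at levels: S6 2, S11 3, S8 3 → level 4.
S1 eats S9 → level 5.

Trophic level 5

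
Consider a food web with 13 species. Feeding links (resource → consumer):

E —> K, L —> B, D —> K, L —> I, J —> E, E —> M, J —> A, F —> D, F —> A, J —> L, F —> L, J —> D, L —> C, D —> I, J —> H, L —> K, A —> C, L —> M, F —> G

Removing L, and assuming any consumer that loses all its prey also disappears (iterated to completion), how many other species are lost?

Remove L.
Round 1: B (all prey gone) → extinct.
No further losses. Total secondary extinctions: 1.

1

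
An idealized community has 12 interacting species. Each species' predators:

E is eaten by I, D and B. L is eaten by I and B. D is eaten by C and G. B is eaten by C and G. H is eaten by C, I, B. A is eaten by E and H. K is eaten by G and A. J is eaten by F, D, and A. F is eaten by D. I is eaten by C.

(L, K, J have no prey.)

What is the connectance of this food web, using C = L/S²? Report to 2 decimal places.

The web has S = 12 species and L = 21 feeding links.
C = L / S² = 21 / 144 = 0.1458 ≈ 0.15.

C = 0.15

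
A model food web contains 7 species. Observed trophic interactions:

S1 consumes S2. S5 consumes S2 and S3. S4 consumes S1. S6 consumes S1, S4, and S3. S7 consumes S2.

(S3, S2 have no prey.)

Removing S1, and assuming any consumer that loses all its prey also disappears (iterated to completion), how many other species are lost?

1

Remove S1.
Round 1: S4 (all prey gone) → extinct.
No further losses. Total secondary extinctions: 1.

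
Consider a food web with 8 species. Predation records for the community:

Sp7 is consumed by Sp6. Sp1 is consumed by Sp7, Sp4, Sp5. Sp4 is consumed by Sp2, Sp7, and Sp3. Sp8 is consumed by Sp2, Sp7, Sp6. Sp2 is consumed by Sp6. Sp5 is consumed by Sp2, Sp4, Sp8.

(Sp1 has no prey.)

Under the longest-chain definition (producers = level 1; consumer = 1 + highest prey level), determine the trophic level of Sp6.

Sp1 is a producer → level 1.
Sp5 eats Sp1 → level 2.
Sp8 eats Sp5 → level 3.
Sp7 eats Sp8 (level 3); other prey at levels: Sp1 1, Sp4 3 → level 4.
Sp6 eats Sp7 (level 4); other prey at levels: Sp8 3, Sp2 4 → level 5.

Trophic level 5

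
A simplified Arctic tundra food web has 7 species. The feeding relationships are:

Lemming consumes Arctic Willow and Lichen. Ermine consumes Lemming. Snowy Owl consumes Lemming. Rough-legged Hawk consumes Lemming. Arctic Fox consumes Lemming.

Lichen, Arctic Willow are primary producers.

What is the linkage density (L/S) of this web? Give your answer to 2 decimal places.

There are L = 6 links among S = 7 species.
L/S = 6/7 = 0.8571 ≈ 0.86.

L/S = 0.86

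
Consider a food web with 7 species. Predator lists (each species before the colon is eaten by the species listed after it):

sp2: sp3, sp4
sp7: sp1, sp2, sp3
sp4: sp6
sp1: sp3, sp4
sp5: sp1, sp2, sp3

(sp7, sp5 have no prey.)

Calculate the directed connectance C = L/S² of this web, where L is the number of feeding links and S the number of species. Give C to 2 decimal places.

The web has S = 7 species and L = 11 feeding links.
C = L / S² = 11 / 49 = 0.2245 ≈ 0.22.

C = 0.22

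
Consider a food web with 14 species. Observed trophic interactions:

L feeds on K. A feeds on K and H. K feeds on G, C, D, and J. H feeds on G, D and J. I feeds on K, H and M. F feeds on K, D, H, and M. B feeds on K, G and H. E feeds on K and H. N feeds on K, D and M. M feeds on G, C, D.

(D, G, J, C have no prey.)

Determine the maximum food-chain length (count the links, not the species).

One longest chain: D → H → E.
It has 3 species and 2 links.

2 links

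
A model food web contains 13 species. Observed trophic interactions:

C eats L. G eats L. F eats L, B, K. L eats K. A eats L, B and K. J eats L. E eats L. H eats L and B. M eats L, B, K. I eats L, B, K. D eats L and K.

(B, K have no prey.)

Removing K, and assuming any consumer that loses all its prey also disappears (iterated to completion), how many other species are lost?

Remove K.
Round 1: L (all prey gone) → extinct.
Round 2: C (all prey gone), E (all prey gone), G (all prey gone), J (all prey gone), D (all prey gone) → extinct.
No further losses. Total secondary extinctions: 6.

6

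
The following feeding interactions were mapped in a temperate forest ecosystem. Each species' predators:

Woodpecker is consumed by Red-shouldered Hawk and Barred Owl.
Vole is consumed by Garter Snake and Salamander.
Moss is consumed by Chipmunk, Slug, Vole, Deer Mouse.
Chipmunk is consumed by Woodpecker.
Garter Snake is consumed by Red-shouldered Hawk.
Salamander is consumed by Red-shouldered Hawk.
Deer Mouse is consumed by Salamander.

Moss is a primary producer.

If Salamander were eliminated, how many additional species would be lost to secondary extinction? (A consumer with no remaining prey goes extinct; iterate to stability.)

0

Remove Salamander.
Every predator of it retains at least one other prey: Red-shouldered Hawk still has Woodpecker, Garter Snake.
No consumer loses all prey, so no secondary extinctions occur.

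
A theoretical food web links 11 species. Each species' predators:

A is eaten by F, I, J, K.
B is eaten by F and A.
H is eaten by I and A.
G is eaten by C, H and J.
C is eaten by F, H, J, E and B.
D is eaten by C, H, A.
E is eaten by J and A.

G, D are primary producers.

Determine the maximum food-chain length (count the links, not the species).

4 links

One longest chain: G → C → E → A → K.
It has 5 species and 4 links.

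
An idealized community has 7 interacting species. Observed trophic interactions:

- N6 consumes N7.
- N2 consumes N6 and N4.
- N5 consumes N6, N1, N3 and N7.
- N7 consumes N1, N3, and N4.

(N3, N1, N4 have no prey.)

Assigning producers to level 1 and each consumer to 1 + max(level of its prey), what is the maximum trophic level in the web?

4

Producers (level 1): N3, N1, N4.
N3 → N7 → N6 → N2 gives N2 level 4.
No species has a prey at level 4, so no species reaches level 5.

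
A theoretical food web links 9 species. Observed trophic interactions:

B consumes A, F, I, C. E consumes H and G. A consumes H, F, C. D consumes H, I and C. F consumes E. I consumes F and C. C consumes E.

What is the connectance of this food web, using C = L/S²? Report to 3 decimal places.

The web has S = 9 species and L = 16 feeding links.
C = L / S² = 16 / 81 = 0.1975 ≈ 0.198.

C = 0.198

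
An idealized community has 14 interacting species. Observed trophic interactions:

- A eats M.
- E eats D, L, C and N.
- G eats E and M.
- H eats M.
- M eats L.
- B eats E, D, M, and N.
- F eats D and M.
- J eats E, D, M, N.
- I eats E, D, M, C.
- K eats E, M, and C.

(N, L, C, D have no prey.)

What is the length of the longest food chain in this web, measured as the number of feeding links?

One longest chain: L → M → F.
It has 3 species and 2 links.

2 links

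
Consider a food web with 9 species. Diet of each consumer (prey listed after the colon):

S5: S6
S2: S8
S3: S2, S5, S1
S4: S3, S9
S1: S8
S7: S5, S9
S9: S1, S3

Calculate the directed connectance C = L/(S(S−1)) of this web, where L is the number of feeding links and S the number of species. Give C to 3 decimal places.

C = 0.167

The web has S = 9 species and L = 12 feeding links.
C = L / (S(S−1)) = 12 / 72 = 0.1667 ≈ 0.167.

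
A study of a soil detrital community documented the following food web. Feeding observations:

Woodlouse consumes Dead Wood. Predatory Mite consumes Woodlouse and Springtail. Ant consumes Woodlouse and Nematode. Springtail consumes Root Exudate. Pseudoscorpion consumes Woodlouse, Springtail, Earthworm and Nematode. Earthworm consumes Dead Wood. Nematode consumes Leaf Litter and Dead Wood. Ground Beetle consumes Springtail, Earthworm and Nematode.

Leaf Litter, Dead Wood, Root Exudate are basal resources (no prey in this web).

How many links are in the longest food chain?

One longest chain: Dead Wood → Woodlouse → Ant.
It has 3 species and 2 links.

2 links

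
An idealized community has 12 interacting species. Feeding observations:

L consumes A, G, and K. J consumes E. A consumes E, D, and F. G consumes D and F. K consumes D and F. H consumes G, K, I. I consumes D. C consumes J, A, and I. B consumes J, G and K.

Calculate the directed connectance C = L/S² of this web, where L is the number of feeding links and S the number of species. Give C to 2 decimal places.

The web has S = 12 species and L = 21 feeding links.
C = L / S² = 21 / 144 = 0.1458 ≈ 0.15.

C = 0.15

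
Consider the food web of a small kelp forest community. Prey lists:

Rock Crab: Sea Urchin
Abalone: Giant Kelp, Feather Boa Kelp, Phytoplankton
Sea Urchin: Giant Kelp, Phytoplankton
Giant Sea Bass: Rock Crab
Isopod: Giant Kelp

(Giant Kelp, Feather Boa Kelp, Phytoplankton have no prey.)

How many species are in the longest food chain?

4 species

One longest chain: Giant Kelp → Sea Urchin → Rock Crab → Giant Sea Bass.
It has 4 species and 3 links.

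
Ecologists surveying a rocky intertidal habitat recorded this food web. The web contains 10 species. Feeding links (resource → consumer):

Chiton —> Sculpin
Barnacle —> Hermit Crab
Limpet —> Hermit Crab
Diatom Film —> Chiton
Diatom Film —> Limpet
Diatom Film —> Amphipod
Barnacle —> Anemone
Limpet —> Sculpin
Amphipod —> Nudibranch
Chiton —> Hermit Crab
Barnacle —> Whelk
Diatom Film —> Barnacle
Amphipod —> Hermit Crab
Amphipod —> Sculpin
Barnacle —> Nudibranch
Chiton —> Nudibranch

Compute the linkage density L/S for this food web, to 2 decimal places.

There are L = 16 links among S = 10 species.
L/S = 16/10 = 1.6000 ≈ 1.60.

L/S = 1.60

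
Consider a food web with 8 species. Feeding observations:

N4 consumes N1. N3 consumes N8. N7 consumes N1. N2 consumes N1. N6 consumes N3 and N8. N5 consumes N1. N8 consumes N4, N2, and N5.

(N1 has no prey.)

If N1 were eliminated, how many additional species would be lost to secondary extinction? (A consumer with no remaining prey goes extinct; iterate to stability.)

Remove N1.
Round 1: N7 (all prey gone), N2 (all prey gone), N5 (all prey gone), N4 (all prey gone) → extinct.
Round 2: N8 (all prey gone) → extinct.
Round 3: N3 (all prey gone) → extinct.
Round 4: N6 (all prey gone) → extinct.
No further losses. Total secondary extinctions: 7.

7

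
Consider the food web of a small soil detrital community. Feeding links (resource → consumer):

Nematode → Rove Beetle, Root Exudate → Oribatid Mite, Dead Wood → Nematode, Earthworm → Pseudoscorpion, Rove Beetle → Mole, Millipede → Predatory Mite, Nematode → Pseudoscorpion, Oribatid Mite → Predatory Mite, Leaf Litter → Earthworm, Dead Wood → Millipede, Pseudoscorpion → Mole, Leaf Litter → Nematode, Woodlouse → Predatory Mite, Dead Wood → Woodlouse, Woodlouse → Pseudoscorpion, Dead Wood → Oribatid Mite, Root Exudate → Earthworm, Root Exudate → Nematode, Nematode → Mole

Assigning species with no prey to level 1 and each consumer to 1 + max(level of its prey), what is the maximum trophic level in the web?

4

Basal resources (level 1): Root Exudate, Leaf Litter, Dead Wood.
Root Exudate → Nematode → Rove Beetle → Mole gives Mole level 4.
No species has a prey at level 4, so no species reaches level 5.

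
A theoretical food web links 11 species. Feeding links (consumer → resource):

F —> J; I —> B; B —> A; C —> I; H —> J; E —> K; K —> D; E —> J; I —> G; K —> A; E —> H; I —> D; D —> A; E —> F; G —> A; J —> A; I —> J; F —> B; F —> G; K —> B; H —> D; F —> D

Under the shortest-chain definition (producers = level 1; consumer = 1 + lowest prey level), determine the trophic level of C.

Trophic level 4

A is a producer → level 1.
D eats A → level 2.
I eats D → level 3.
C eats I → level 4.
No prey of C is below level 3, so 4 is the minimum.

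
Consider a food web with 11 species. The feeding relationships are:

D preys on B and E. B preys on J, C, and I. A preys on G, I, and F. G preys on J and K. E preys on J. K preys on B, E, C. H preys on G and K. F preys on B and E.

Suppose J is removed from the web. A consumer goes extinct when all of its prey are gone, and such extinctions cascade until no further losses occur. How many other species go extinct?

1

Remove J.
Round 1: E (all prey gone) → extinct.
No further losses. Total secondary extinctions: 1.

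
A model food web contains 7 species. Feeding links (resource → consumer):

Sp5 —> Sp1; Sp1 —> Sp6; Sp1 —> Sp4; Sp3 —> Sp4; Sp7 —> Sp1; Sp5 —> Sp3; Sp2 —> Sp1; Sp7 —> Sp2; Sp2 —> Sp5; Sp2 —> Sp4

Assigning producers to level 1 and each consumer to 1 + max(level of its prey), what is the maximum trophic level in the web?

Producers (level 1): Sp7.
Sp7 → Sp2 → Sp5 → Sp1 → Sp4 gives Sp4 level 5.
No species has a prey at level 5, so no species reaches level 6.

5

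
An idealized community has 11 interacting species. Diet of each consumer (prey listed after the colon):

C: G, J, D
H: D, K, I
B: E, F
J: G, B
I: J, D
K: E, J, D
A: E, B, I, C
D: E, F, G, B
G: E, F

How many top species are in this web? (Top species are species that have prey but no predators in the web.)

2

Top species (has prey, but nothing eats it): H, A.
Count: 2.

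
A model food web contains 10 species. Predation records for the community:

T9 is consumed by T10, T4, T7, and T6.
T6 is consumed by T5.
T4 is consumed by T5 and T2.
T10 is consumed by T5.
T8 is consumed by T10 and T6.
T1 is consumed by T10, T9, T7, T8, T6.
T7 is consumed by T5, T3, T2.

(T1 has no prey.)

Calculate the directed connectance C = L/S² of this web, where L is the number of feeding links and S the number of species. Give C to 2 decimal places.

The web has S = 10 species and L = 18 feeding links.
C = L / S² = 18 / 100 = 0.1800 ≈ 0.18.

C = 0.18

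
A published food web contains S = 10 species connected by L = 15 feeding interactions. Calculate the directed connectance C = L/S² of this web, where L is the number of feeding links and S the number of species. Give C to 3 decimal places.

The web has S = 10 species and L = 15 feeding links.
C = L / S² = 15 / 100 = 0.1500 ≈ 0.150.

C = 0.150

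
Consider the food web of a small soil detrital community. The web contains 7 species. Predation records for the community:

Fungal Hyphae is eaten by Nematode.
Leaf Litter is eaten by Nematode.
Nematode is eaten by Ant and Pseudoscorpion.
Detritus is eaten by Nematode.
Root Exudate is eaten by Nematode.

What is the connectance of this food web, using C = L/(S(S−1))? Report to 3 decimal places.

The web has S = 7 species and L = 6 feeding links.
C = L / (S(S−1)) = 6 / 42 = 0.1429 ≈ 0.143.

C = 0.143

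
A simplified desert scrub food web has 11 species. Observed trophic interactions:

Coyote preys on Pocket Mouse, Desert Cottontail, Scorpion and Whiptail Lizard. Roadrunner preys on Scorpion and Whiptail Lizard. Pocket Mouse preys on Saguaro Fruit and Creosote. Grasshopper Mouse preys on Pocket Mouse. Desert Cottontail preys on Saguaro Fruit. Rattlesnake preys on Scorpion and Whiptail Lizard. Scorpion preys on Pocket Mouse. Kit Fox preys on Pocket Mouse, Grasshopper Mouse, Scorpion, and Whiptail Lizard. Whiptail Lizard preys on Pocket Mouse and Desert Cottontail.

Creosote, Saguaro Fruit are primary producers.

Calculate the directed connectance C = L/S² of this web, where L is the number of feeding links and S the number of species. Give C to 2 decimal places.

The web has S = 11 species and L = 19 feeding links.
C = L / S² = 19 / 121 = 0.1570 ≈ 0.16.

C = 0.16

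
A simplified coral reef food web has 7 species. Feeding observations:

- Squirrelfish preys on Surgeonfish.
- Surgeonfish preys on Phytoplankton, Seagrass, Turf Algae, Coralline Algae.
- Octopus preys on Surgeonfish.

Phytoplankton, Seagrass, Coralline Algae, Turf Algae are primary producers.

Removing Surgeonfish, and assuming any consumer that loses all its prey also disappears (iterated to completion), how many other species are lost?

Remove Surgeonfish.
Round 1: Squirrelfish (all prey gone), Octopus (all prey gone) → extinct.
No further losses. Total secondary extinctions: 2.

2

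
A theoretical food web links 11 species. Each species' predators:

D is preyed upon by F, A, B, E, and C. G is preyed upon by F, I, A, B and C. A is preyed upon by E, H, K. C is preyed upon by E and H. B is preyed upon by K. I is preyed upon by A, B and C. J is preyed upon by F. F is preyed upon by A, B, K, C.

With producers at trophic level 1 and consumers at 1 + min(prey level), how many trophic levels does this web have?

3

Producers (level 1): D, J, G.
Following each consumer down to its lowest-level prey: D → C → H (levels 1 through 3).
All prey of H (C 2, A 2) are at level 2 or above, so H is at level 1 + 2 = 3.
Every consumer has at least one prey at level 2 or below, so none exceeds level 3.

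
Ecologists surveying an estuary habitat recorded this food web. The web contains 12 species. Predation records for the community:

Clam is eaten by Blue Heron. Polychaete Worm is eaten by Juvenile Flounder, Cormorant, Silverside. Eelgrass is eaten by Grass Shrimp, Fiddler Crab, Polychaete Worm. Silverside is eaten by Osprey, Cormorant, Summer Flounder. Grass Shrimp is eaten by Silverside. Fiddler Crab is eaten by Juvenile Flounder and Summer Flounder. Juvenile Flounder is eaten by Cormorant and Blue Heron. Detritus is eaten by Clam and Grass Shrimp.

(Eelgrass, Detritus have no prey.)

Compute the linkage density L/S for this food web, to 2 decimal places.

L/S = 1.42

There are L = 17 links among S = 12 species.
L/S = 17/12 = 1.4167 ≈ 1.42.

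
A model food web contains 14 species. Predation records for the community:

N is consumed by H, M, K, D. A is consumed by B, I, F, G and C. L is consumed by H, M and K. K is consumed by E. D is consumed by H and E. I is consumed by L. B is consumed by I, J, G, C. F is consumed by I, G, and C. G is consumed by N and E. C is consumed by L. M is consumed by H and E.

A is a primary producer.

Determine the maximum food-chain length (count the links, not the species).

5 links

One longest chain: A → B → G → N → M → H.
It has 6 species and 5 links.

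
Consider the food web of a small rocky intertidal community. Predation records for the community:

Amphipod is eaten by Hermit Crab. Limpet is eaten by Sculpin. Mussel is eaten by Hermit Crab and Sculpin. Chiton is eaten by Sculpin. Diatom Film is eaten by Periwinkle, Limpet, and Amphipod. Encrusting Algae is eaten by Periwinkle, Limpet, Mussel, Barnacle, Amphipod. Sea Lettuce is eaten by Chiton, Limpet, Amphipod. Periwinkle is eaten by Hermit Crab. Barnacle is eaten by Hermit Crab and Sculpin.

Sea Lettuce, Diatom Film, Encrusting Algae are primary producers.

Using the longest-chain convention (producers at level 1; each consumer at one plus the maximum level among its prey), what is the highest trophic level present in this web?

Producers (level 1): Sea Lettuce, Diatom Film, Encrusting Algae.
Sea Lettuce → Chiton → Sculpin gives Sculpin level 3.
No species has a prey at level 3, so no species reaches level 4.

3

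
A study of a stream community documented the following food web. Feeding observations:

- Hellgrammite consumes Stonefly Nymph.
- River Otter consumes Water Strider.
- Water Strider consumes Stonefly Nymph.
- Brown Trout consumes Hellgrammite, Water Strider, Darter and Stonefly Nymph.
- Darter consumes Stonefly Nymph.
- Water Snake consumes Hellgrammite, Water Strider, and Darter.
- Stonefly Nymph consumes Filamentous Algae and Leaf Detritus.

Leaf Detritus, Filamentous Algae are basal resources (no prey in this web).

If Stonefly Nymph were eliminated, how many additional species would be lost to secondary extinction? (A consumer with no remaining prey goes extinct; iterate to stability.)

Remove Stonefly Nymph.
Round 1: Water Strider (all prey gone), Darter (all prey gone), Hellgrammite (all prey gone) → extinct.
Round 2: River Otter (all prey gone), Brown Trout (all prey gone), Water Snake (all prey gone) → extinct.
No further losses. Total secondary extinctions: 6.

6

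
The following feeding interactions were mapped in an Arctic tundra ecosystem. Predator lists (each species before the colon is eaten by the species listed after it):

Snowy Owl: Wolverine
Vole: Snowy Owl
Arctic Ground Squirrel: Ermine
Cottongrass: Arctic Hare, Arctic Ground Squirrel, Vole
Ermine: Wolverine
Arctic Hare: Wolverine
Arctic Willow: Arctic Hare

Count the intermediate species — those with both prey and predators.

Intermediate species (has both prey and predators): Arctic Hare, Arctic Ground Squirrel, Vole, Ermine, Snowy Owl.
Count: 5.

5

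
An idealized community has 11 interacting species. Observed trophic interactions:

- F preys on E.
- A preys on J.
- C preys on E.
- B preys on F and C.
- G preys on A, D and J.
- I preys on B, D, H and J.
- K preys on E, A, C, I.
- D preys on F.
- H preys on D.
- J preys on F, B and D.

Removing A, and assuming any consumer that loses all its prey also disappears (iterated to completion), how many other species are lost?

Remove A.
Every predator of it retains at least one other prey: K still has E, C, I; G still has D, J.
No consumer loses all prey, so no secondary extinctions occur.

0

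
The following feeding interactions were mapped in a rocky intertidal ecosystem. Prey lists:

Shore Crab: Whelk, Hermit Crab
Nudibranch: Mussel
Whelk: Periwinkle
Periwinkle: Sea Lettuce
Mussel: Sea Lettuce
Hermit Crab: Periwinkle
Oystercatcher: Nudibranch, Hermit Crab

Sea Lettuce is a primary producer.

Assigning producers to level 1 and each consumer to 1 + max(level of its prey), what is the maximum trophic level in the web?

Producers (level 1): Sea Lettuce.
Sea Lettuce → Mussel → Nudibranch → Oystercatcher gives Oystercatcher level 4.
No species has a prey at level 4, so no species reaches level 5.

4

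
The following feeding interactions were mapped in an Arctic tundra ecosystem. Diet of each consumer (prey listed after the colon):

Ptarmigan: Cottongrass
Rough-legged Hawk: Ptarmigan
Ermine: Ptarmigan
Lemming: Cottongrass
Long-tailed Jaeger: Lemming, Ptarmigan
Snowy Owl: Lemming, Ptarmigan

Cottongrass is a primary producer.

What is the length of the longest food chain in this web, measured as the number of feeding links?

2 links

One longest chain: Cottongrass → Lemming → Snowy Owl.
It has 3 species and 2 links.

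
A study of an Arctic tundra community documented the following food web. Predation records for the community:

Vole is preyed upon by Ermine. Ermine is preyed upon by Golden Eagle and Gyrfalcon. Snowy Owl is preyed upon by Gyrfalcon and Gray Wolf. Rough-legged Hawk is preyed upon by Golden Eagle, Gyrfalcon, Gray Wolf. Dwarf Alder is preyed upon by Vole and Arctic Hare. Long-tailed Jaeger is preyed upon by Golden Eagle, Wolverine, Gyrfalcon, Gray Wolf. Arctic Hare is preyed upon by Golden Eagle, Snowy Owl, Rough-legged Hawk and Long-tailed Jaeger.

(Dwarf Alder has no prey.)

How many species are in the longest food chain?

One longest chain: Dwarf Alder → Arctic Hare → Long-tailed Jaeger → Wolverine.
It has 4 species and 3 links.

4 species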